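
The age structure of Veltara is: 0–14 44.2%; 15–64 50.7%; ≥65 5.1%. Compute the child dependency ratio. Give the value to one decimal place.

Youth dependency ratio = 44.2 / 50.7 × 100 = 87.2

Youth dependency ratio: 87.2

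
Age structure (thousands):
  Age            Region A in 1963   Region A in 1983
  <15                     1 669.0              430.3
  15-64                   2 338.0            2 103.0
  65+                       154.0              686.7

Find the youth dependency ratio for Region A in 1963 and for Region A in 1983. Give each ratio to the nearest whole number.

Region A in 1963: 71
Region A in 1983: 20

Region A in 1963: 1 669.0 / 2 338.0 × 100 = 71
Region A in 1983: 430.3 / 2 103.0 × 100 = 20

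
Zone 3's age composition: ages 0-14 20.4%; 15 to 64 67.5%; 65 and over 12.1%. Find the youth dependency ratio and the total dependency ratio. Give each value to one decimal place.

Youth dependency ratio: 30.2
Total dependency ratio: 48.1

Youth dependency ratio = 20.4 / 67.5 × 100 = 30.2
Total dependency ratio = (20.4 + 12.1) / 67.5 × 100 = 32.5 / 67.5 × 100 = 48.1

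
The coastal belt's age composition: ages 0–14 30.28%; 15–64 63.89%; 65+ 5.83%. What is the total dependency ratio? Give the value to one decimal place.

Total dependency ratio = (30.28 + 5.83) / 63.89 × 100 = 36.11 / 63.89 × 100 = 56.5

Total dependency ratio: 56.5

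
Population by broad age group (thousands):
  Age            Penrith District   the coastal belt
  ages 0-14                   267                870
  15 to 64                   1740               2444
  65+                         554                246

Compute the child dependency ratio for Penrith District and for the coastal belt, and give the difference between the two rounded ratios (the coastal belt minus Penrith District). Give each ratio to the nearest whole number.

Penrith District: 15
the coastal belt: 36
Difference: +21

Penrith District: 267 / 1740 × 100 = 15
the coastal belt: 870 / 2444 × 100 = 36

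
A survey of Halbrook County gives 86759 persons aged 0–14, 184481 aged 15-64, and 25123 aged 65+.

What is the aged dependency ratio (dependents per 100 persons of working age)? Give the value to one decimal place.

Old-age dependency ratio: 13.6

Old-age dependency ratio = 25123 / 184481 × 100 = 13.6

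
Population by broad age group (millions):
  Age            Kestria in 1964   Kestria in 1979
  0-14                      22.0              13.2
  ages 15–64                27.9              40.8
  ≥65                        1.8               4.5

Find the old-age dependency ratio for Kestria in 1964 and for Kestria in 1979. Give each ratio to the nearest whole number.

Kestria in 1964: 1.8 / 27.9 × 100 = 6
Kestria in 1979: 4.5 / 40.8 × 100 = 11

Kestria in 1964: 6
Kestria in 1979: 11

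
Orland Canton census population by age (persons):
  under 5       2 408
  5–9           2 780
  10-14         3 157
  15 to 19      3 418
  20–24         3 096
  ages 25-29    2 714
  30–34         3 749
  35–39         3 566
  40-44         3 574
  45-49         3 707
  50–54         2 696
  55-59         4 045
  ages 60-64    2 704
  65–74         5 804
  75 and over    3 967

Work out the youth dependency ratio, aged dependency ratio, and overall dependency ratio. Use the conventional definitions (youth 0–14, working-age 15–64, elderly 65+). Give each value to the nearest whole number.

Youth dependency ratio: 25
Old-age dependency ratio: 29
Total dependency ratio: 54

0–14: 2 408 + 2 780 + 3 157 = 8 345
15–64: 3 418 + 3 096 + 2 714 + 3 749 + 3 566 + 3 574 + 3 707 + 2 696 + 4 045 + 2 704 = 33 269
65+: 5 804 + 3 967 = 9 771
Youth dependency ratio = 8 345 / 33 269 × 100 = 25
Old-age dependency ratio = 9 771 / 33 269 × 100 = 29
Total dependency ratio = (8 345 + 9 771) / 33 269 × 100 = 18 116 / 33 269 × 100 = 54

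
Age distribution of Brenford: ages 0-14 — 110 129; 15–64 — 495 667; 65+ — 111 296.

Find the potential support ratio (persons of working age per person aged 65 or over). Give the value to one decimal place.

Potential support ratio: 4.5

Potential support ratio = 495 667 / 111 296 = 4.5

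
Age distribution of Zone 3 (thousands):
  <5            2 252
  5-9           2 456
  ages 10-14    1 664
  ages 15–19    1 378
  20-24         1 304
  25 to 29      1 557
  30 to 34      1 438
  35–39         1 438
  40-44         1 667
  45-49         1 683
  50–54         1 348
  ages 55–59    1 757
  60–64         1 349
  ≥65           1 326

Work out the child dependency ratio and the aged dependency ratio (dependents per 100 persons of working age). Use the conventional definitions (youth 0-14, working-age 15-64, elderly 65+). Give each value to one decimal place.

0–14: 2 252 + 2 456 + 1 664 = 6 372
15–64: 1 378 + 1 304 + 1 557 + 1 438 + 1 438 + 1 667 + 1 683 + 1 348 + 1 757 + 1 349 = 14 919
65+: 1 326
Youth dependency ratio = 6 372 / 14 919 × 100 = 42.7
Old-age dependency ratio = 1 326 / 14 919 × 100 = 8.9

Youth dependency ratio: 42.7
Old-age dependency ratio: 8.9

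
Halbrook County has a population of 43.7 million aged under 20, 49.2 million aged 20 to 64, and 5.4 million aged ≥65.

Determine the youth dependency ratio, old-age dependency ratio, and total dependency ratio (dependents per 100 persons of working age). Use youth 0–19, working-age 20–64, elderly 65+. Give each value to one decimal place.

Youth dependency ratio = 43.7 / 49.2 × 100 = 88.8
Old-age dependency ratio = 5.4 / 49.2 × 100 = 11.0
Total dependency ratio = (43.7 + 5.4) / 49.2 × 100 = 49.1 / 49.2 × 100 = 99.8

Youth dependency ratio: 88.8
Old-age dependency ratio: 11.0
Total dependency ratio: 99.8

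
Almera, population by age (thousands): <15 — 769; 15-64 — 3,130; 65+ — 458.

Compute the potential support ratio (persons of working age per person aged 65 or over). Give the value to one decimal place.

Potential support ratio = 3,130 / 458 = 6.8

Potential support ratio: 6.8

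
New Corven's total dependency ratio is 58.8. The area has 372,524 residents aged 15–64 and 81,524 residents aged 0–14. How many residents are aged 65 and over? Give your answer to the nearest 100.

Aged 65 and over: 137,500

Total dependency ratio = (youth + elderly) / working-age × 100
58.8 = (81,524 + E) / 372,524 × 100
⇒ 137,500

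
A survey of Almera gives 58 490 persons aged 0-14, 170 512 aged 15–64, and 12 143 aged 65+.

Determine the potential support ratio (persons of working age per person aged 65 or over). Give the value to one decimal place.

Potential support ratio: 14.0

Potential support ratio = 170 512 / 12 143 = 14.0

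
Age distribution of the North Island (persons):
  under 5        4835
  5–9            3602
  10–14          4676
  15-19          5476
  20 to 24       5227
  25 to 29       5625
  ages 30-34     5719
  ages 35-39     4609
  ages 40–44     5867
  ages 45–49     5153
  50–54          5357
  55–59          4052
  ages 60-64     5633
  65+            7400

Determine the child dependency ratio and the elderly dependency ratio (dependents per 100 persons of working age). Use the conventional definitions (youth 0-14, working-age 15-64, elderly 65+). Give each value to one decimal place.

0–14: 4835 + 3602 + 4676 = 13113
15–64: 5476 + 5227 + 5625 + 5719 + 4609 + 5867 + 5153 + 5357 + 4052 + 5633 = 52718
65+: 7400
Youth dependency ratio = 13113 / 52718 × 100 = 24.9
Old-age dependency ratio = 7400 / 52718 × 100 = 14.0

Youth dependency ratio: 24.9
Old-age dependency ratio: 14.0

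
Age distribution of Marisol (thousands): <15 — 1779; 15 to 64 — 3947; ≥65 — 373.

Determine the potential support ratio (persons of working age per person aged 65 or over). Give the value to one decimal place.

Potential support ratio = 3947 / 373 = 10.6

Potential support ratio: 10.6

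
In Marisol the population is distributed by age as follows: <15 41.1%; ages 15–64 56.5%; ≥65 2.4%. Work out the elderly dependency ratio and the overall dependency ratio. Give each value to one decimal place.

Old-age dependency ratio = 2.4 / 56.5 × 100 = 4.2
Total dependency ratio = (41.1 + 2.4) / 56.5 × 100 = 43.5 / 56.5 × 100 = 77.0

Old-age dependency ratio: 4.2
Total dependency ratio: 77.0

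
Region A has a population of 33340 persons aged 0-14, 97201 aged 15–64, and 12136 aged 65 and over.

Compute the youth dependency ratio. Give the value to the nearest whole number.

Youth dependency ratio = 33340 / 97201 × 100 = 34

Youth dependency ratio: 34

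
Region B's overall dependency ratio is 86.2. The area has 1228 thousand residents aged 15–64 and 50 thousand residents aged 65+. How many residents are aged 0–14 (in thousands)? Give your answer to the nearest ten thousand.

Total dependency ratio = (youth + elderly) / working-age × 100
86.2 = (Y + 50) / 1228 × 100
⇒ 1010

Aged 0–14: 1010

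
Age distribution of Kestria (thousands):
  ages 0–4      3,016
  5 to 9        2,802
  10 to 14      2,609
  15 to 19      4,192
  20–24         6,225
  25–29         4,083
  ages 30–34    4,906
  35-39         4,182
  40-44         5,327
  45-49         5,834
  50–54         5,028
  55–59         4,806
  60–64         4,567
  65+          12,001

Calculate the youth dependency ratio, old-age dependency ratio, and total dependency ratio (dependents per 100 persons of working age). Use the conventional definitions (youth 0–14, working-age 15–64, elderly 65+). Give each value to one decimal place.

0–14: 3,016 + 2,802 + 2,609 = 8,427
15–64: 4,192 + 6,225 + 4,083 + 4,906 + 4,182 + 5,327 + 5,834 + 5,028 + 4,806 + 4,567 = 49,150
65+: 12,001
Youth dependency ratio = 8,427 / 49,150 × 100 = 17.1
Old-age dependency ratio = 12,001 / 49,150 × 100 = 24.4
Total dependency ratio = (8,427 + 12,001) / 49,150 × 100 = 20,428 / 49,150 × 100 = 41.6

Youth dependency ratio: 17.1
Old-age dependency ratio: 24.4
Total dependency ratio: 41.6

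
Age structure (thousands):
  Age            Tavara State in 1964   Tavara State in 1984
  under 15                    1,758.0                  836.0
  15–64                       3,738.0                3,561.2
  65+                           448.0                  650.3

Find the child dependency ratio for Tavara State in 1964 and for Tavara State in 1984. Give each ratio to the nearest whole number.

Tavara State in 1964: 1,758.0 / 3,738.0 × 100 = 47
Tavara State in 1984: 836.0 / 3,561.2 × 100 = 23

Tavara State in 1964: 47
Tavara State in 1984: 23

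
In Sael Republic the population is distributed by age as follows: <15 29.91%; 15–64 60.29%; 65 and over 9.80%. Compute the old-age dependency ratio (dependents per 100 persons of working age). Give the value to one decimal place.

Old-age dependency ratio: 16.3

Old-age dependency ratio = 9.80 / 60.29 × 100 = 16.3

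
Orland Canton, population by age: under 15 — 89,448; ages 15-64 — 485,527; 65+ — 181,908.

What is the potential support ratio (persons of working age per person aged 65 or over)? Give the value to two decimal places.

Potential support ratio = 485,527 / 181,908 = 2.67

Potential support ratio: 2.67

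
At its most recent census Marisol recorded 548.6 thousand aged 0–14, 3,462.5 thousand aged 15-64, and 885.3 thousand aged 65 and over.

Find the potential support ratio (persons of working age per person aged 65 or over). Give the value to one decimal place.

Potential support ratio: 3.9

Potential support ratio = 3,462.5 / 885.3 = 3.9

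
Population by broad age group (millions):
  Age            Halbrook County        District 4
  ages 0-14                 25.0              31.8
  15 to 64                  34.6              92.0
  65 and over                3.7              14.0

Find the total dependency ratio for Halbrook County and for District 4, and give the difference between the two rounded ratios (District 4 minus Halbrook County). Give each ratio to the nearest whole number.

Halbrook County: (25.0 + 3.7) / 34.6 × 100 = 28.7 / 34.6 × 100 = 83
District 4: (31.8 + 14.0) / 92.0 × 100 = 45.8 / 92.0 × 100 = 50

Halbrook County: 83
District 4: 50
Difference: -33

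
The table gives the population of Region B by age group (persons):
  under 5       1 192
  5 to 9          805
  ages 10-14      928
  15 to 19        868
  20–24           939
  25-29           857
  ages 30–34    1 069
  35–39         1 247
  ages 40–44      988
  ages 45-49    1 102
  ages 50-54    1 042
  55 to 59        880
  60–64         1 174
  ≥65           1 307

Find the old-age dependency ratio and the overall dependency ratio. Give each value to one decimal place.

Old-age dependency ratio: 12.9
Total dependency ratio: 41.6

0–14: 1 192 + 805 + 928 = 2 925
15–64: 868 + 939 + 857 + 1 069 + 1 247 + 988 + 1 102 + 1 042 + 880 + 1 174 = 10 166
65+: 1 307
Old-age dependency ratio = 1 307 / 10 166 × 100 = 12.9
Total dependency ratio = (2 925 + 1 307) / 10 166 × 100 = 4 232 / 10 166 × 100 = 41.6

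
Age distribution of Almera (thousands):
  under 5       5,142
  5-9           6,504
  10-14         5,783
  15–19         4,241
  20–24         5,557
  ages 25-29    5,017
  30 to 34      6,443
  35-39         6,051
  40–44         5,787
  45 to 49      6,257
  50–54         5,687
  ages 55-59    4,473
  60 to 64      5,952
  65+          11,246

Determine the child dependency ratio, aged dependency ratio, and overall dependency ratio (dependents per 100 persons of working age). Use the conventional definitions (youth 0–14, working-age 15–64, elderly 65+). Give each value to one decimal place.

Youth dependency ratio: 31.4
Old-age dependency ratio: 20.3
Total dependency ratio: 51.7

0–14: 5,142 + 6,504 + 5,783 = 17,429
15–64: 4,241 + 5,557 + 5,017 + 6,443 + 6,051 + 5,787 + 6,257 + 5,687 + 4,473 + 5,952 = 55,465
65+: 11,246
Youth dependency ratio = 17,429 / 55,465 × 100 = 31.4
Old-age dependency ratio = 11,246 / 55,465 × 100 = 20.3
Total dependency ratio = (17,429 + 11,246) / 55,465 × 100 = 28,675 / 55,465 × 100 = 51.7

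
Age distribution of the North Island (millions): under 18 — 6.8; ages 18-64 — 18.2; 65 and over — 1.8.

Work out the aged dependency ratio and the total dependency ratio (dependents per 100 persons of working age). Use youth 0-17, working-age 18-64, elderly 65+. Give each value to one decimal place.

Old-age dependency ratio: 9.9
Total dependency ratio: 47.3

Old-age dependency ratio = 1.8 / 18.2 × 100 = 9.9
Total dependency ratio = (6.8 + 1.8) / 18.2 × 100 = 8.6 / 18.2 × 100 = 47.3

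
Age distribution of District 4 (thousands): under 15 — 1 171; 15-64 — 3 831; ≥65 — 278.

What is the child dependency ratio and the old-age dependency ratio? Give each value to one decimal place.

Youth dependency ratio: 30.6
Old-age dependency ratio: 7.3

Youth dependency ratio = 1 171 / 3 831 × 100 = 30.6
Old-age dependency ratio = 278 / 3 831 × 100 = 7.3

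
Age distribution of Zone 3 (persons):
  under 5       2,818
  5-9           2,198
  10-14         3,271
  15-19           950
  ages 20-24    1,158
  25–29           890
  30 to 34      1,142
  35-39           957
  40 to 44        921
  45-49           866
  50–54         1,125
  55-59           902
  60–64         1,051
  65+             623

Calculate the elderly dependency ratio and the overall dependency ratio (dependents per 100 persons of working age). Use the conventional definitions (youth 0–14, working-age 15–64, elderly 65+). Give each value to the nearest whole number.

Old-age dependency ratio: 6
Total dependency ratio: 89

0–14: 2,818 + 2,198 + 3,271 = 8,287
15–64: 950 + 1,158 + 890 + 1,142 + 957 + 921 + 866 + 1,125 + 902 + 1,051 = 9,962
65+: 623
Old-age dependency ratio = 623 / 9,962 × 100 = 6
Total dependency ratio = (8,287 + 623) / 9,962 × 100 = 8,910 / 9,962 × 100 = 89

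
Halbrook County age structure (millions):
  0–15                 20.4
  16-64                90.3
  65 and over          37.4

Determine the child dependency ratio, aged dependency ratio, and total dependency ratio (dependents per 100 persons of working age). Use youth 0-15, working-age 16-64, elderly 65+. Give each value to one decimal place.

Youth dependency ratio: 22.6
Old-age dependency ratio: 41.4
Total dependency ratio: 64.0

Youth dependency ratio = 20.4 / 90.3 × 100 = 22.6
Old-age dependency ratio = 37.4 / 90.3 × 100 = 41.4
Total dependency ratio = (20.4 + 37.4) / 90.3 × 100 = 57.8 / 90.3 × 100 = 64.0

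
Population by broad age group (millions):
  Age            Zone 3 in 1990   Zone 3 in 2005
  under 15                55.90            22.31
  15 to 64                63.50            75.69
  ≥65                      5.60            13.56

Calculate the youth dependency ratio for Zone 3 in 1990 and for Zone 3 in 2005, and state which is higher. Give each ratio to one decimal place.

Zone 3 in 1990: 88.0
Zone 3 in 2005: 29.5
Higher: Zone 3 in 1990

Zone 3 in 1990: 55.90 / 63.50 × 100 = 88.0
Zone 3 in 2005: 22.31 / 75.69 × 100 = 29.5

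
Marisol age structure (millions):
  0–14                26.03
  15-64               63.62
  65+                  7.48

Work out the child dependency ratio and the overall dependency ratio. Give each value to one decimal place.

Youth dependency ratio: 40.9
Total dependency ratio: 52.7

Youth dependency ratio = 26.03 / 63.62 × 100 = 40.9
Total dependency ratio = (26.03 + 7.48) / 63.62 × 100 = 33.51 / 63.62 × 100 = 52.7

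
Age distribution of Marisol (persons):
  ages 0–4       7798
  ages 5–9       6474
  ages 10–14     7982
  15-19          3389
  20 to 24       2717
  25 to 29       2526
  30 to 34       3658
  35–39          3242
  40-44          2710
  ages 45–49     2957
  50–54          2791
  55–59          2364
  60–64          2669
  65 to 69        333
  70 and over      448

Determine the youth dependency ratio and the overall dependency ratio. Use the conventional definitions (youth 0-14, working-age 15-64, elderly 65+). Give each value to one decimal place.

Youth dependency ratio: 76.7
Total dependency ratio: 79.4

0–14: 7798 + 6474 + 7982 = 22254
15–64: 3389 + 2717 + 2526 + 3658 + 3242 + 2710 + 2957 + 2791 + 2364 + 2669 = 29023
65+: 333 + 448 = 781
Youth dependency ratio = 22254 / 29023 × 100 = 76.7
Total dependency ratio = (22254 + 781) / 29023 × 100 = 23035 / 29023 × 100 = 79.4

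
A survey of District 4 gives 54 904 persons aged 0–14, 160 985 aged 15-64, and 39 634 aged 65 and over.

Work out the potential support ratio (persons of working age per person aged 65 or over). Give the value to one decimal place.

Potential support ratio = 160 985 / 39 634 = 4.1

Potential support ratio: 4.1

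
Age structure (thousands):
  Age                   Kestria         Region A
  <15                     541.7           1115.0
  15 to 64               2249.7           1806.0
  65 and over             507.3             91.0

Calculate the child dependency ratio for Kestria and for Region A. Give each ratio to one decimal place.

Kestria: 24.1
Region A: 61.7

Kestria: 541.7 / 2249.7 × 100 = 24.1
Region A: 1115.0 / 1806.0 × 100 = 61.7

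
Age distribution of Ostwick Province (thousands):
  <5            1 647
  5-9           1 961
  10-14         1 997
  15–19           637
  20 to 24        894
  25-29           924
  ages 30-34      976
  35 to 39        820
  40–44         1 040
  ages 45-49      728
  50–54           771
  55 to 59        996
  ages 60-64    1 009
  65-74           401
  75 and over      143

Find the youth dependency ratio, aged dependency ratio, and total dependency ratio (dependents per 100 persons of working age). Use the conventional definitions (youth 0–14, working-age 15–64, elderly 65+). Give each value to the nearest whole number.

Youth dependency ratio: 64
Old-age dependency ratio: 6
Total dependency ratio: 70

0–14: 1 647 + 1 961 + 1 997 = 5 605
15–64: 637 + 894 + 924 + 976 + 820 + 1 040 + 728 + 771 + 996 + 1 009 = 8 795
65+: 401 + 143 = 544
Youth dependency ratio = 5 605 / 8 795 × 100 = 64
Old-age dependency ratio = 544 / 8 795 × 100 = 6
Total dependency ratio = (5 605 + 544) / 8 795 × 100 = 6 149 / 8 795 × 100 = 70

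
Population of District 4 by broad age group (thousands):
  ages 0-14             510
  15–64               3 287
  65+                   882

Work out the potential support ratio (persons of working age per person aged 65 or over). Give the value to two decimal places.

Potential support ratio = 3 287 / 882 = 3.73

Potential support ratio: 3.73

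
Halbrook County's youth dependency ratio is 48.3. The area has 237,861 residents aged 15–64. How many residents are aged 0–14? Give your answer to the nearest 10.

Youth dependency ratio = youth / working-age × 100
48.3 = Y / 237,861 × 100
⇒ 114,890

Aged 0–14: 114,890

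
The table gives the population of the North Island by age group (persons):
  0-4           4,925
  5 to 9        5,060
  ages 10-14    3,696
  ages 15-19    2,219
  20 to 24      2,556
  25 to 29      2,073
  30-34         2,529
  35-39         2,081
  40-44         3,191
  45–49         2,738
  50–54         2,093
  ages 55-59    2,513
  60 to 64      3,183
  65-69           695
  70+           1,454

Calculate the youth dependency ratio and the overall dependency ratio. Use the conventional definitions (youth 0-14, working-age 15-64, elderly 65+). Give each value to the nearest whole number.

Youth dependency ratio: 54
Total dependency ratio: 63

0–14: 4,925 + 5,060 + 3,696 = 13,681
15–64: 2,219 + 2,556 + 2,073 + 2,529 + 2,081 + 3,191 + 2,738 + 2,093 + 2,513 + 3,183 = 25,176
65+: 695 + 1,454 = 2,149
Youth dependency ratio = 13,681 / 25,176 × 100 = 54
Total dependency ratio = (13,681 + 2,149) / 25,176 × 100 = 15,830 / 25,176 × 100 = 63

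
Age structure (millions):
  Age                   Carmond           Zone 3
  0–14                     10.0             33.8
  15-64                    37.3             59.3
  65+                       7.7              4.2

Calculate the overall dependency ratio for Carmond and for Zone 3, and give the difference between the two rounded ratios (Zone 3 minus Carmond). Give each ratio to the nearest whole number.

Carmond: 47
Zone 3: 64
Difference: +17

Carmond: (10.0 + 7.7) / 37.3 × 100 = 17.7 / 37.3 × 100 = 47
Zone 3: (33.8 + 4.2) / 59.3 × 100 = 38.0 / 59.3 × 100 = 64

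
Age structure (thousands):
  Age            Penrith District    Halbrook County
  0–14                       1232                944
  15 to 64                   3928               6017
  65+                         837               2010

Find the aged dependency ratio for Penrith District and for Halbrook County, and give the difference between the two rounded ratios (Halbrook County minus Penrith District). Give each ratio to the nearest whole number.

Penrith District: 837 / 3928 × 100 = 21
Halbrook County: 2010 / 6017 × 100 = 33

Penrith District: 21
Halbrook County: 33
Difference: +12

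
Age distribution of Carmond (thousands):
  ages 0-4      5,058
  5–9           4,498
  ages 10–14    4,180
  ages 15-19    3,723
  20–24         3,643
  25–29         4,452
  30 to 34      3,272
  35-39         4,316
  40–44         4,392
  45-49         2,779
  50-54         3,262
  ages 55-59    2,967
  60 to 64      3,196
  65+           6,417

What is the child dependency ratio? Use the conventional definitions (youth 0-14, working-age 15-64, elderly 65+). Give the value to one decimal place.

0–14: 5,058 + 4,498 + 4,180 = 13,736
15–64: 3,723 + 3,643 + 4,452 + 3,272 + 4,316 + 4,392 + 2,779 + 3,262 + 2,967 + 3,196 = 36,002
65+: 6,417
Youth dependency ratio = 13,736 / 36,002 × 100 = 38.2

Youth dependency ratio: 38.2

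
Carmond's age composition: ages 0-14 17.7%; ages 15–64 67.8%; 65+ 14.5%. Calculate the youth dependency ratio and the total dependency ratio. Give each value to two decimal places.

Youth dependency ratio: 26.11
Total dependency ratio: 47.49

Youth dependency ratio = 17.7 / 67.8 × 100 = 26.11
Total dependency ratio = (17.7 + 14.5) / 67.8 × 100 = 32.2 / 67.8 × 100 = 47.49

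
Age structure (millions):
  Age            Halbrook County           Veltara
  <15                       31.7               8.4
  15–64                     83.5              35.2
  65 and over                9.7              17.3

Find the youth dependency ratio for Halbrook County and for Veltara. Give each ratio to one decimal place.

Halbrook County: 38.0
Veltara: 23.9

Halbrook County: 31.7 / 83.5 × 100 = 38.0
Veltara: 8.4 / 35.2 × 100 = 23.9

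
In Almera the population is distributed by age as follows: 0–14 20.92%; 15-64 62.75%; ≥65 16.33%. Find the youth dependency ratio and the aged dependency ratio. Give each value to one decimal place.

Youth dependency ratio = 20.92 / 62.75 × 100 = 33.3
Old-age dependency ratio = 16.33 / 62.75 × 100 = 26.0

Youth dependency ratio: 33.3
Old-age dependency ratio: 26.0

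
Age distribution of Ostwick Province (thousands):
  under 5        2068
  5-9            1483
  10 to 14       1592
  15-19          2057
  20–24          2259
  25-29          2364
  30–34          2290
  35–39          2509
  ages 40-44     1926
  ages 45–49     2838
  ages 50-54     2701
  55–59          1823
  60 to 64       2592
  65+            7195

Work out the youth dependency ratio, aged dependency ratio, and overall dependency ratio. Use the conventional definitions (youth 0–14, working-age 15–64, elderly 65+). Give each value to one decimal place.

Youth dependency ratio: 22.0
Old-age dependency ratio: 30.8
Total dependency ratio: 52.8

0–14: 2068 + 1483 + 1592 = 5143
15–64: 2057 + 2259 + 2364 + 2290 + 2509 + 1926 + 2838 + 2701 + 1823 + 2592 = 23359
65+: 7195
Youth dependency ratio = 5143 / 23359 × 100 = 22.0
Old-age dependency ratio = 7195 / 23359 × 100 = 30.8
Total dependency ratio = (5143 + 7195) / 23359 × 100 = 12338 / 23359 × 100 = 52.8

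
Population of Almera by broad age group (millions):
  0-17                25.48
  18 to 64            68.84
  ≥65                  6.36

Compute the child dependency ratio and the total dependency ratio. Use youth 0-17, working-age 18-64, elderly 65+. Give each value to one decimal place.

Youth dependency ratio: 37.0
Total dependency ratio: 46.3

Youth dependency ratio = 25.48 / 68.84 × 100 = 37.0
Total dependency ratio = (25.48 + 6.36) / 68.84 × 100 = 31.84 / 68.84 × 100 = 46.3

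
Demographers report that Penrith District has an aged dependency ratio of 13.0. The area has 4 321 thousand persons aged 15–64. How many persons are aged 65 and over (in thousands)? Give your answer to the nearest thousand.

Aged 65 and over: 562

Old-age dependency ratio = elderly / working-age × 100
13.0 = E / 4 321 × 100
⇒ 562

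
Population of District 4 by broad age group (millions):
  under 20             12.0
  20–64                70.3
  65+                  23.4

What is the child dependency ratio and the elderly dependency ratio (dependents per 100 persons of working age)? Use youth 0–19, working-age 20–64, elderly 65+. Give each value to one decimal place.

Youth dependency ratio: 17.1
Old-age dependency ratio: 33.3

Youth dependency ratio = 12.0 / 70.3 × 100 = 17.1
Old-age dependency ratio = 23.4 / 70.3 × 100 = 33.3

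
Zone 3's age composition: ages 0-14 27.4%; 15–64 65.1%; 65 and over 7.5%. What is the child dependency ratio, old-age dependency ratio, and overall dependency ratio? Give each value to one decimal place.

Youth dependency ratio = 27.4 / 65.1 × 100 = 42.1
Old-age dependency ratio = 7.5 / 65.1 × 100 = 11.5
Total dependency ratio = (27.4 + 7.5) / 65.1 × 100 = 34.9 / 65.1 × 100 = 53.6

Youth dependency ratio: 42.1
Old-age dependency ratio: 11.5
Total dependency ratio: 53.6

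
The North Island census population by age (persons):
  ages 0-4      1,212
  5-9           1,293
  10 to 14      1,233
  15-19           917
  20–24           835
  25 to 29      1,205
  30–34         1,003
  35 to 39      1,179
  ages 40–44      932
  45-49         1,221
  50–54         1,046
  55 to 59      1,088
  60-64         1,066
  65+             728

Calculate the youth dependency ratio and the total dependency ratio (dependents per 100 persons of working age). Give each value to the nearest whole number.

0–14: 1,212 + 1,293 + 1,233 = 3,738
15–64: 917 + 835 + 1,205 + 1,003 + 1,179 + 932 + 1,221 + 1,046 + 1,088 + 1,066 = 10,492
65+: 728
Youth dependency ratio = 3,738 / 10,492 × 100 = 36
Total dependency ratio = (3,738 + 728) / 10,492 × 100 = 4,466 / 10,492 × 100 = 43

Youth dependency ratio: 36
Total dependency ratio: 43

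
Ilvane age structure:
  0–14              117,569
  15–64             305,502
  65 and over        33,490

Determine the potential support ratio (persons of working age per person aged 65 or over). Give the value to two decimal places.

Potential support ratio: 9.12

Potential support ratio = 305,502 / 33,490 = 9.12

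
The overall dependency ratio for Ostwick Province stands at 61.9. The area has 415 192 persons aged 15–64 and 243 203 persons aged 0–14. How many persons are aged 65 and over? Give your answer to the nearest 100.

Aged 65 and over: 13 800

Total dependency ratio = (youth + elderly) / working-age × 100
61.9 = (243 203 + E) / 415 192 × 100
⇒ 13 800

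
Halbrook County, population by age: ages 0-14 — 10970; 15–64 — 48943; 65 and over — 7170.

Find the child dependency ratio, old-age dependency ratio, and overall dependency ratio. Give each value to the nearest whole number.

Youth dependency ratio = 10970 / 48943 × 100 = 22
Old-age dependency ratio = 7170 / 48943 × 100 = 15
Total dependency ratio = (10970 + 7170) / 48943 × 100 = 18140 / 48943 × 100 = 37

Youth dependency ratio: 22
Old-age dependency ratio: 15
Total dependency ratio: 37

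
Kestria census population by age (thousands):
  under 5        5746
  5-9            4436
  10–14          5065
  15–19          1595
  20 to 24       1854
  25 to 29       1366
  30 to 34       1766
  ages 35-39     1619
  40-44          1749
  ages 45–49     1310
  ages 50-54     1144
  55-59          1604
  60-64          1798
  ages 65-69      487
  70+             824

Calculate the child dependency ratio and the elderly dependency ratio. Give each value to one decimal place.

0–14: 5746 + 4436 + 5065 = 15247
15–64: 1595 + 1854 + 1366 + 1766 + 1619 + 1749 + 1310 + 1144 + 1604 + 1798 = 15805
65+: 487 + 824 = 1311
Youth dependency ratio = 15247 / 15805 × 100 = 96.5
Old-age dependency ratio = 1311 / 15805 × 100 = 8.3

Youth dependency ratio: 96.5
Old-age dependency ratio: 8.3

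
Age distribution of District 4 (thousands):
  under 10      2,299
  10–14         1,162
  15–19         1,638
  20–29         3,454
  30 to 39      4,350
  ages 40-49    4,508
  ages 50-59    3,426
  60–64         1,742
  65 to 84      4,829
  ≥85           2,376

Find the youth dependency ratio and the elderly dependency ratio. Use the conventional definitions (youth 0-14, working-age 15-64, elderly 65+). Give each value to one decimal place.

0–14: 2,299 + 1,162 = 3,461
15–64: 1,638 + 3,454 + 4,350 + 4,508 + 3,426 + 1,742 = 19,118
65+: 4,829 + 2,376 = 7,205
Youth dependency ratio = 3,461 / 19,118 × 100 = 18.1
Old-age dependency ratio = 7,205 / 19,118 × 100 = 37.7

Youth dependency ratio: 18.1
Old-age dependency ratio: 37.7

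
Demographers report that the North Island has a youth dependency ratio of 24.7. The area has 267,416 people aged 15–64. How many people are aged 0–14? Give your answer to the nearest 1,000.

Youth dependency ratio = youth / working-age × 100
24.7 = Y / 267,416 × 100
⇒ 66,000

Aged 0–14: 66,000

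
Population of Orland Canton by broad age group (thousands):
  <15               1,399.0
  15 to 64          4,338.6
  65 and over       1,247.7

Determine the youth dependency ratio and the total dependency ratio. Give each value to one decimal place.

Youth dependency ratio: 32.2
Total dependency ratio: 61.0

Youth dependency ratio = 1,399.0 / 4,338.6 × 100 = 32.2
Total dependency ratio = (1,399.0 + 1,247.7) / 4,338.6 × 100 = 2,646.7 / 4,338.6 × 100 = 61.0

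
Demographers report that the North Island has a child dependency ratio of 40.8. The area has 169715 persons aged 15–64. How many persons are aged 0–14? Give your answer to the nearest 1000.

Aged 0–14: 69000

Youth dependency ratio = youth / working-age × 100
40.8 = Y / 169715 × 100
⇒ 69000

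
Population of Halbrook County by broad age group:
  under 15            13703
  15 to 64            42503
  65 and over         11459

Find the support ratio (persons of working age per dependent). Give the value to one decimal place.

Support ratio = 42503 / (13703 + 11459) = 42503 / 25162 = 1.7

Support ratio: 1.7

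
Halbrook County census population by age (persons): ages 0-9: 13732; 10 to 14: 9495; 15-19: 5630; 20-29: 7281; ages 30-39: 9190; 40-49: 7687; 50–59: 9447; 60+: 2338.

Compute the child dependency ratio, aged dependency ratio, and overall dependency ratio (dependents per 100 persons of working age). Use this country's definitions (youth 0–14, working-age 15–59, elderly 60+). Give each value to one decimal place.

0–14: 13732 + 9495 = 23227
15–59: 5630 + 7281 + 9190 + 7687 + 9447 = 39235
60+: 2338
Youth dependency ratio = 23227 / 39235 × 100 = 59.2
Old-age dependency ratio = 2338 / 39235 × 100 = 6.0
Total dependency ratio = (23227 + 2338) / 39235 × 100 = 25565 / 39235 × 100 = 65.2

Youth dependency ratio: 59.2
Old-age dependency ratio: 6.0
Total dependency ratio: 65.2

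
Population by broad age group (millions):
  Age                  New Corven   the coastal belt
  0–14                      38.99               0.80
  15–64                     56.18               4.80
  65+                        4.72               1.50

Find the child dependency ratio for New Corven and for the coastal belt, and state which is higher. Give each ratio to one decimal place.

New Corven: 38.99 / 56.18 × 100 = 69.4
the coastal belt: 0.80 / 4.80 × 100 = 16.7

New Corven: 69.4
the coastal belt: 16.7
Higher: New Corven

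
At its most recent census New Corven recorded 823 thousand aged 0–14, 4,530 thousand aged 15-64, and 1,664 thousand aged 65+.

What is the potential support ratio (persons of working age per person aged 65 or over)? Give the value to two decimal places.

Potential support ratio = 4,530 / 1,664 = 2.72

Potential support ratio: 2.72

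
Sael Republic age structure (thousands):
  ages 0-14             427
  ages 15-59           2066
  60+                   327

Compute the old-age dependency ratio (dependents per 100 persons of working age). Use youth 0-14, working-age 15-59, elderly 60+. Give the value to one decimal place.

Old-age dependency ratio: 15.8

Old-age dependency ratio = 327 / 2066 × 100 = 15.8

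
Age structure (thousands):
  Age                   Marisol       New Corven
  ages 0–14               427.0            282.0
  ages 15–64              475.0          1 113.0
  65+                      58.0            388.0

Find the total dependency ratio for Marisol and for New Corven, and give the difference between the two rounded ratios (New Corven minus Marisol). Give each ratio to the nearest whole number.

Marisol: (427.0 + 58.0) / 475.0 × 100 = 485.0 / 475.0 × 100 = 102
New Corven: (282.0 + 388.0) / 1 113.0 × 100 = 670.0 / 1 113.0 × 100 = 60

Marisol: 102
New Corven: 60
Difference: -42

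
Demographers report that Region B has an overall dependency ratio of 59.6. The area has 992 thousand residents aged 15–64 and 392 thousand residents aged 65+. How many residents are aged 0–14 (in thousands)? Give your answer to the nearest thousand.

Total dependency ratio = (youth + elderly) / working-age × 100
59.6 = (Y + 392) / 992 × 100
⇒ 199

Aged 0–14: 199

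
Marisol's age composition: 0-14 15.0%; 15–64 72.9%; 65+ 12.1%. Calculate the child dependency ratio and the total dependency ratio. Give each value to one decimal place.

Youth dependency ratio: 20.6
Total dependency ratio: 37.2

Youth dependency ratio = 15.0 / 72.9 × 100 = 20.6
Total dependency ratio = (15.0 + 12.1) / 72.9 × 100 = 27.1 / 72.9 × 100 = 37.2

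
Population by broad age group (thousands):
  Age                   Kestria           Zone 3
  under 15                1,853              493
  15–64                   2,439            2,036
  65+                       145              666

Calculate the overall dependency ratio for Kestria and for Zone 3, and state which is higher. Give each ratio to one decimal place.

Kestria: (1,853 + 145) / 2,439 × 100 = 1,998 / 2,439 × 100 = 81.9
Zone 3: (493 + 666) / 2,036 × 100 = 1,159 / 2,036 × 100 = 56.9

Kestria: 81.9
Zone 3: 56.9
Higher: Kestria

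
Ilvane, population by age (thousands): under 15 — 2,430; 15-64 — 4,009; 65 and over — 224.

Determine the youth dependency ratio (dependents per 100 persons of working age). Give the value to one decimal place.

Youth dependency ratio: 60.6

Youth dependency ratio = 2,430 / 4,009 × 100 = 60.6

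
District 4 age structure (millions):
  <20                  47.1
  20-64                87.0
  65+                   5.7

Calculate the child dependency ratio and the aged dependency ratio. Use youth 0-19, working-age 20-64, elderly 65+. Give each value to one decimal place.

Youth dependency ratio: 54.1
Old-age dependency ratio: 6.6

Youth dependency ratio = 47.1 / 87.0 × 100 = 54.1
Old-age dependency ratio = 5.7 / 87.0 × 100 = 6.6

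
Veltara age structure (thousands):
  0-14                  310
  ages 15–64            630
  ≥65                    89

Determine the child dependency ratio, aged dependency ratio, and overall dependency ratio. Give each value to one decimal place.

Youth dependency ratio: 49.2
Old-age dependency ratio: 14.1
Total dependency ratio: 63.3

Youth dependency ratio = 310 / 630 × 100 = 49.2
Old-age dependency ratio = 89 / 630 × 100 = 14.1
Total dependency ratio = (310 + 89) / 630 × 100 = 399 / 630 × 100 = 63.3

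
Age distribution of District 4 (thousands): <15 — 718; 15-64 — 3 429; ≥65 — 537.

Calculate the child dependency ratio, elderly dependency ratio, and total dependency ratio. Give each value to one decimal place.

Youth dependency ratio = 718 / 3 429 × 100 = 20.9
Old-age dependency ratio = 537 / 3 429 × 100 = 15.7
Total dependency ratio = (718 + 537) / 3 429 × 100 = 1 255 / 3 429 × 100 = 36.6

Youth dependency ratio: 20.9
Old-age dependency ratio: 15.7
Total dependency ratio: 36.6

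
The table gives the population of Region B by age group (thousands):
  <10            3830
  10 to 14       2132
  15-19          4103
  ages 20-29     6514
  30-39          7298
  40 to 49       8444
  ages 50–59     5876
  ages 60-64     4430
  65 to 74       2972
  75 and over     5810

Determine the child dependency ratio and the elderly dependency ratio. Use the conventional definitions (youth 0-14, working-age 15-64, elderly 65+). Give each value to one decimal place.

Youth dependency ratio: 16.3
Old-age dependency ratio: 24.0

0–14: 3830 + 2132 = 5962
15–64: 4103 + 6514 + 7298 + 8444 + 5876 + 4430 = 36665
65+: 2972 + 5810 = 8782
Youth dependency ratio = 5962 / 36665 × 100 = 16.3
Old-age dependency ratio = 8782 / 36665 × 100 = 24.0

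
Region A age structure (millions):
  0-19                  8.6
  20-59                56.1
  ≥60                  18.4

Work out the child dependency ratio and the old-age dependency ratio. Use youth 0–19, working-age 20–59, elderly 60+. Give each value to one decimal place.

Youth dependency ratio = 8.6 / 56.1 × 100 = 15.3
Old-age dependency ratio = 18.4 / 56.1 × 100 = 32.8

Youth dependency ratio: 15.3
Old-age dependency ratio: 32.8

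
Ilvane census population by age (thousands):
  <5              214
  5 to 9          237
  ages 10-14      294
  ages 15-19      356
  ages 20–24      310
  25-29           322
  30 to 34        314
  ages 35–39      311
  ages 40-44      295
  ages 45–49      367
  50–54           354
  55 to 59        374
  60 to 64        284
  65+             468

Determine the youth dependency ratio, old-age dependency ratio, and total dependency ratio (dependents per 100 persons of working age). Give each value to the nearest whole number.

0–14: 214 + 237 + 294 = 745
15–64: 356 + 310 + 322 + 314 + 311 + 295 + 367 + 354 + 374 + 284 = 3287
65+: 468
Youth dependency ratio = 745 / 3287 × 100 = 23
Old-age dependency ratio = 468 / 3287 × 100 = 14
Total dependency ratio = (745 + 468) / 3287 × 100 = 1213 / 3287 × 100 = 37

Youth dependency ratio: 23
Old-age dependency ratio: 14
Total dependency ratio: 37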